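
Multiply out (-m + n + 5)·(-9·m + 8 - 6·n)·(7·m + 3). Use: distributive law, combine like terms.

63·m^3 - 344·m^2 + 121·m - 21·m^2·n - 163·m·n - 66·n - 42·m·n^2 - 18·n^2 + 120

(-m + n + 5)·(-9·m + 8 - 6·n)·(7·m + 3)
= (9·m^2 - 8·m + 6·m·n - 9·m·n + 8·n - 6·n^2 - 45·m + 40 - 30·n)·(7·m + 3)    [distributive law]
= (9·m^2 - 53·m - 3·m·n - 22·n - 6·n^2 + 40)·(7·m + 3)    [combine like terms]
= 63·m^3 + 27·m^2 - 371·m^2 - 159·m - 21·m^2·n - 9·m·n - 154·m·n - 66·n - 42·m·n^2 - 18·n^2 + 280·m + 120    [distributive law]
= 63·m^3 - 344·m^2 + 121·m - 21·m^2·n - 163·m·n - 66·n - 42·m·n^2 - 18·n^2 + 120    [combine like terms]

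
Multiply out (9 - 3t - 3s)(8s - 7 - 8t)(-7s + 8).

-843s^2 + 1185s - 504 + 357st - 408t - 168st^2 + 192t^2 + 168s^3

(9 - 3t - 3s)(8s - 7 - 8t)(-7s + 8)
= (72s - 63 - 72t - 24st + 21t + 24t^2 - 24s^2 + 21s + 24st)(-7s + 8)    [distributive law]
= (93s - 63 - 51t + 24t^2 - 24s^2)(-7s + 8)    [combine like terms]
= -651s^2 + 744s + 441s - 504 + 357st - 408t - 168st^2 + 192t^2 + 168s^3 - 192s^2    [distributive law]
= -843s^2 + 1185s - 504 + 357st - 408t - 168st^2 + 192t^2 + 168s^3    [combine like terms]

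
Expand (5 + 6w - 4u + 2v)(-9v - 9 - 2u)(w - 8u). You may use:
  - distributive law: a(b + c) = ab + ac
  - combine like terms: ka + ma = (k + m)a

-63vw + 504uv - 45w + 360u + 458uw - 208u² - 54vw² + 464uvw - 54w² - 12uw² + 104u²w - 256u²v - 64u³ - 18v²w + 144uv²

(5 + 6w - 4u + 2v)(-9v - 9 - 2u)(w - 8u)
= (-45v - 45 - 10u - 54vw - 54w - 12uw + 36uv + 36u + 8u² - 18v² - 18v - 4uv)(w - 8u)    [distributive law]
= (-63v - 45 + 26u - 54vw - 54w - 12uw + 32uv + 8u² - 18v²)(w - 8u)    [combine like terms]
= -63vw + 504uv - 45w + 360u + 26uw - 208u² - 54vw² + 432uvw - 54w² + 432uw - 12uw² + 96u²w + 32uvw - 256u²v + 8u²w - 64u³ - 18v²w + 144uv²    [distributive law]
= -63vw + 504uv - 45w + 360u + 458uw - 208u² - 54vw² + 464uvw - 54w² - 12uw² + 104u²w - 256u²v - 64u³ - 18v²w + 144uv²    [combine like terms]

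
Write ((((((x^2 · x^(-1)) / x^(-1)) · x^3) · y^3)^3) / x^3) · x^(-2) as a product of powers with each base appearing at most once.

x^10y^9

((((((x^2 · x^(-1)) / x^(-1)) · x^3) · y^3)^3) / x^3) · x^(-2)
= ((((((x^2 · x^(-1)) / x^(-1)) · x^3)^3) · ((y^3)^3)) / x^3) · x^(-2)    [power of a product]
= ((((((x^2 · x^(-1)) / x^(-1))^3) · ((x^3)^3)) · ((y^3)^3)) / x^3) · x^(-2)    [power of a product]
= ((((((x^2 · x^(-1))^3) / ((x^(-1))^3)) · ((x^3)^3)) · ((y^3)^3)) / x^3) · x^(-2)    [power of a quotient]
= (((((((x^2)^3) · ((x^(-1))^3)) / ((x^(-1))^3)) · ((x^3)^3)) · ((y^3)^3)) / x^3) · x^(-2)    [power of a product]
= (((((x^6 · ((x^(-1))^3)) / ((x^(-1))^3)) · ((x^3)^3)) · ((y^3)^3)) / x^3) · x^(-2)    [power of a power]
= (((((x^6 · x^(-3)) / ((x^(-1))^3)) · ((x^3)^3)) · ((y^3)^3)) / x^3) · x^(-2)    [power of a power]
= ((((x^3 / ((x^(-1))^3)) · ((x^3)^3)) · ((y^3)^3)) / x^3) · x^(-2)    [product of powers]
= ((((x^3 / x^(-3)) · ((x^3)^3)) · ((y^3)^3)) / x^3) · x^(-2)    [power of a power]
= (((x^6 · ((x^3)^3)) · ((y^3)^3)) / x^3) · x^(-2)    [quotient of powers]
= (((x^6 · x^9) · ((y^3)^3)) / x^3) · x^(-2)    [power of a power]
= ((x^15 · ((y^3)^3)) / x^3) · x^(-2)    [product of powers]
= ((x^15 · y^9) / x^3) · x^(-2)    [power of a power]
= x^10y^9    [quotient of powers; product of powers]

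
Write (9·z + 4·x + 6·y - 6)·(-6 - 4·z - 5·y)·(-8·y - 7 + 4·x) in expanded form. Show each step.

(9·z + 4·x + 6·y - 6)·(-6 - 4·z - 5·y)·(-8·y - 7 + 4·x)
= (-54·z - 36·z^2 - 45·y·z - 24·x - 16·x·z - 20·x·y - 36·y - 24·y·z - 30·y^2 + 36 + 24·z + 30·y)·(-8·y - 7 + 4·x)    [distributive law]
= (-30·z - 36·z^2 - 69·y·z - 24·x - 16·x·z - 20·x·y - 6·y - 30·y^2 + 36)·(-8·y - 7 + 4·x)    [combine like terms]
= 240·y·z + 210·z - 120·x·z + 288·y·z^2 + 252·z^2 - 144·x·z^2 + 552·y^2·z + 483·y·z - 276·x·y·z + 192·x·y + 168·x - 96·x^2 + 128·x·y·z + 112·x·z - 64·x^2·z + 160·x·y^2 + 140·x·y - 80·x^2·y + 48·y^2 + 42·y - 24·x·y + 240·y^3 + 210·y^2 - 120·x·y^2 - 288·y - 252 + 144·x    [distributive law]
= 723·y·z + 210·z - 8·x·z + 288·y·z^2 + 252·z^2 - 144·x·z^2 + 552·y^2·z - 148·x·y·z + 308·x·y + 312·x - 96·x^2 - 64·x^2·z + 40·x·y^2 - 80·x^2·y + 258·y^2 - 246·y + 240·y^3 - 252    [combine like terms]

723·y·z + 210·z - 8·x·z + 288·y·z^2 + 252·z^2 - 144·x·z^2 + 552·y^2·z - 148·x·y·z + 308·x·y + 312·x - 96·x^2 - 64·x^2·z + 40·x·y^2 - 80·x^2·y + 258·y^2 - 246·y + 240·y^3 - 252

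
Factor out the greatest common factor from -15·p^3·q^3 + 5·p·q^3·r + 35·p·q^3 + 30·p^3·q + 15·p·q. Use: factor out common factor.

5·p·q(-3·p^2·q^2 + q^2·r + 7·q^2 + 6·p^2 + 3)

-15·p^3·q^3 + 5·p·q^3·r + 35·p·q^3 + 30·p^3·q + 15·p·q
= 5(-3·p^3·q^3 + p·q^3·r + 7·p·q^3 + 6·p^3·q + 3·p·q)    [factor out 5]
= 5·p·q(-3·p^2·q^2 + q^2·r + 7·q^2 + 6·p^2 + 3)    [factor out p·q]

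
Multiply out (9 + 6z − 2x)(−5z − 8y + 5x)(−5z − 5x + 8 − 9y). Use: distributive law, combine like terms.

−15z^2 + 320xz − 360z + 381yz + 83xy − 576y + 648y^2 − 305x^2 + 360x + 150z^3 − 50xz^2 + 510yz^2 − 200xyz + 432y^2z − 150x^2z + 10x^2y − 144xy^2 + 50x^3

(9 + 6z − 2x)(−5z − 8y + 5x)(−5z − 5x + 8 − 9y)
= (−45z − 72y + 45x − 30z^2 − 48yz + 30xz + 10xz + 16xy − 10x^2)(−5z − 5x + 8 − 9y)    [distributive law]
= (−45z − 72y + 45x − 30z^2 − 48yz + 40xz + 16xy − 10x^2)(−5z − 5x + 8 − 9y)    [combine like terms]
= 225z^2 + 225xz − 360z + 405yz + 360yz + 360xy − 576y + 648y^2 − 225xz − 225x^2 + 360x − 405xy + 150z^3 + 150xz^2 − 240z^2 + 270yz^2 + 240yz^2 + 240xyz − 384yz + 432y^2z − 200xz^2 − 200x^2z + 320xz − 360xyz − 80xyz − 80x^2y + 128xy − 144xy^2 + 50x^2z + 50x^3 − 80x^2 + 90x^2y    [distributive law]
= −15z^2 + 320xz − 360z + 381yz + 83xy − 576y + 648y^2 − 305x^2 + 360x + 150z^3 − 50xz^2 + 510yz^2 − 200xyz + 432y^2z − 150x^2z + 10x^2y − 144xy^2 + 50x^3    [combine like terms]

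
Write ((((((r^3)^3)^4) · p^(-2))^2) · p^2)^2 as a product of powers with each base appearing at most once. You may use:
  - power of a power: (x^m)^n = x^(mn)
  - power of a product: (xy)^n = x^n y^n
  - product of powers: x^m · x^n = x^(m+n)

p^(-4)·r^144

((((((r^3)^3)^4) · p^(-2))^2) · p^2)^2
= ((((((r^3)^3)^4) · p^(-2))^2)^2) · ((p^2)^2)    [power of a product]
= (((((r^3)^3)^4) · p^(-2))^4) · ((p^2)^2)    [power of a power]
= (((((r^3)^3)^4)^4) · ((p^(-2))^4)) · ((p^2)^2)    [power of a product]
= ((((r^3)^3)^16) · ((p^(-2))^4)) · ((p^2)^2)    [power of a power]
= (((r^3)^48) · ((p^(-2))^4)) · ((p^2)^2)    [power of a power]
= (r^144 · ((p^(-2))^4)) · ((p^2)^2)    [power of a power]
= (r^144 · p^(-8)) · ((p^2)^2)    [power of a power]
= (r^144 · p^(-8)) · p^4    [power of a power]
= p^(-4)·r^144    [product of powers]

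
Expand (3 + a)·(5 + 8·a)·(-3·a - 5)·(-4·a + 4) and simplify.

(3 + a)·(5 + 8·a)·(-3·a - 5)·(-4·a + 4)
= (15 + 24·a + 5·a + 8·a²)·(-3·a - 5)·(-4·a + 4)    [distributive law]
= (15 + 29·a + 8·a²)·(-3·a - 5)·(-4·a + 4)    [combine like terms]
= (-45·a - 75 - 87·a² - 145·a - 24·a³ - 40·a²)·(-4·a + 4)    [distributive law]
= (-190·a - 75 - 127·a² - 24·a³)·(-4·a + 4)    [combine like terms]
= 760·a² - 760·a + 300·a - 300 + 508·a³ - 508·a² + 96·a⁴ - 96·a³    [distributive law]
= 252·a² - 460·a - 300 + 412·a³ + 96·a⁴    [combine like terms]

252·a² - 460·a - 300 + 412·a³ + 96·a⁴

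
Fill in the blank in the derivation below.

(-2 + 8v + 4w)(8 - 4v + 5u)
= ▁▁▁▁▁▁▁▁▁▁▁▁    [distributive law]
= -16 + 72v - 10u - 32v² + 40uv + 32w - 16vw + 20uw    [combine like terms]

By distributive law:

-16 + 8v - 10u + 64v - 32v² + 40uv + 32w - 16vw + 20uw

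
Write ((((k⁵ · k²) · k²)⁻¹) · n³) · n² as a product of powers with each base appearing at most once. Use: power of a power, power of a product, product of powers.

((((k⁵ · k²) · k²)⁻¹) · n³) · n²
= ((((k⁵ · k²)⁻¹) · ((k²)⁻¹)) · n³) · n²    [power of a product]
= (((((k⁵)⁻¹) · ((k²)⁻¹)) · ((k²)⁻¹)) · n³) · n²    [power of a product]
= (((k⁻⁵ · ((k²)⁻¹)) · ((k²)⁻¹)) · n³) · n²    [power of a power]
= (((k⁻⁵ · k⁻²) · ((k²)⁻¹)) · n³) · n²    [power of a power]
= ((k⁻⁷ · ((k²)⁻¹)) · n³) · n²    [product of powers]
= ((k⁻⁷ · k⁻²) · n³) · n²    [power of a power]
= (k⁻⁹ · n³) · n²    [product of powers]
= k⁻⁹n⁵    [product of powers]

k⁻⁹n⁵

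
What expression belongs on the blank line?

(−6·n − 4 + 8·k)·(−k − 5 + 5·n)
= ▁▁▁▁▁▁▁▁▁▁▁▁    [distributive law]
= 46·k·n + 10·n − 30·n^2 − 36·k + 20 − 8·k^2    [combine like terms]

By distributive law:

6·k·n + 30·n − 30·n^2 + 4·k + 20 − 20·n − 8·k^2 − 40·k + 40·k·n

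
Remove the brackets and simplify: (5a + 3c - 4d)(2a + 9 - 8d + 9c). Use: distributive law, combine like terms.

10a^2 + 45a - 48ad + 51ac + 27c - 60cd + 27c^2 - 36d + 32d^2

(5a + 3c - 4d)(2a + 9 - 8d + 9c)
= 10a^2 + 45a - 40ad + 45ac + 6ac + 27c - 24cd + 27c^2 - 8ad - 36d + 32d^2 - 36cd    [distributive law]
= 10a^2 + 45a - 48ad + 51ac + 27c - 60cd + 27c^2 - 36d + 32d^2    [combine like terms]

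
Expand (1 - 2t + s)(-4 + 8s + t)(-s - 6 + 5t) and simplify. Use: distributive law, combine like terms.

(1 - 2t + s)(-4 + 8s + t)(-s - 6 + 5t)
= (-4 + 8s + t + 8t - 16st - 2t^2 - 4s + 8s^2 + st)(-s - 6 + 5t)    [distributive law]
= (-4 + 4s + 9t - 15st - 2t^2 + 8s^2)(-s - 6 + 5t)    [combine like terms]
= 4s + 24 - 20t - 4s^2 - 24s + 20st - 9st - 54t + 45t^2 + 15s^2t + 90st - 75st^2 + 2st^2 + 12t^2 - 10t^3 - 8s^3 - 48s^2 + 40s^2t    [distributive law]
= -20s + 24 - 74t - 52s^2 + 101st + 57t^2 + 55s^2t - 73st^2 - 10t^3 - 8s^3    [combine like terms]

-20s + 24 - 74t - 52s^2 + 101st + 57t^2 + 55s^2t - 73st^2 - 10t^3 - 8s^3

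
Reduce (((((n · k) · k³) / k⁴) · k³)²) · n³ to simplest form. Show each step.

(((((n · k) · k³) / k⁴) · k³)²) · n³
= (((((n · k) · k³) / k⁴)²) · ((k³)²)) · n³    [power of a product]
= (((((n · k) · k³)²) / ((k⁴)²)) · ((k³)²)) · n³    [power of a quotient]
= (((((n · k)²) · ((k³)²)) / ((k⁴)²)) · ((k³)²)) · n³    [power of a product]
= (((((n²) · (k²)) · ((k³)²)) / ((k⁴)²)) · ((k³)²)) · n³    [power of a product]
= ((((n² · k²) · k⁶) / ((k⁴)²)) · ((k³)²)) · n³    [power of a power]
= ((((n² · k²) · k⁶) / k⁸) · ((k³)²)) · n³    [power of a power]
= ((((n² · k²) · k⁶) / k⁸) · k⁶) · n³    [power of a power]
= k⁶n⁵    [quotient of powers; product of powers]

k⁶n⁵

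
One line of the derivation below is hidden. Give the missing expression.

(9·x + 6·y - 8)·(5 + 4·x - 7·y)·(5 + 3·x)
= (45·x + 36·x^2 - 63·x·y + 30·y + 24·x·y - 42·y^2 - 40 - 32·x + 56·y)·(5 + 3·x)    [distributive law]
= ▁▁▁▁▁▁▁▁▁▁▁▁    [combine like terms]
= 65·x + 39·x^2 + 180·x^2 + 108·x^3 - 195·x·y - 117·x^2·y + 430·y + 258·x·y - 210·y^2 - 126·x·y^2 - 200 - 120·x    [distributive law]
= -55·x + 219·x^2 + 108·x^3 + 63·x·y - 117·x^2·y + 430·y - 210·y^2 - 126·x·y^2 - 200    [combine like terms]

After combine like terms, the bracketed line is:

(13·x + 36·x^2 - 39·x·y + 86·y - 42·y^2 - 40)·(5 + 3·x)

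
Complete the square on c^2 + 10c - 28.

(c + 5)^2 - 53

c^2 + 10c - 28
= c^2 + 10c + 25 - 25 - 28    [add and subtract 25]
= (c + 5)^2 - 25 - 28    [perfect-square identity]
= (c + 5)^2 - 53    [combine constants]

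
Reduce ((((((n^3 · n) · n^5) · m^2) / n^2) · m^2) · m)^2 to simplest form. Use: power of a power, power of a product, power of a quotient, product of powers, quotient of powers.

((((((n^3 · n) · n^5) · m^2) / n^2) · m^2) · m)^2
= ((((((n^3 · n) · n^5) · m^2) / n^2) · m^2)^2) · (m^2)    [power of a product]
= ((((((n^3 · n) · n^5) · m^2) / n^2)^2) · ((m^2)^2)) · (m^2)    [power of a product]
= ((((((n^3 · n) · n^5) · m^2)^2) / ((n^2)^2)) · ((m^2)^2)) · (m^2)    [power of a quotient]
= ((((((n^3 · n) · n^5)^2) · ((m^2)^2)) / ((n^2)^2)) · ((m^2)^2)) · (m^2)    [power of a product]
= ((((((n^3 · n)^2) · ((n^5)^2)) · ((m^2)^2)) / ((n^2)^2)) · ((m^2)^2)) · (m^2)    [power of a product]
= (((((((n^3)^2) · (n^2)) · ((n^5)^2)) · ((m^2)^2)) / ((n^2)^2)) · ((m^2)^2)) · (m^2)    [power of a product]
= (((((n^6 · (n^2)) · ((n^5)^2)) · ((m^2)^2)) / ((n^2)^2)) · ((m^2)^2)) · (m^2)    [power of a power]
= ((((n^8 · ((n^5)^2)) · ((m^2)^2)) / ((n^2)^2)) · ((m^2)^2)) · (m^2)    [product of powers]
= ((((n^8 · n^10) · ((m^2)^2)) / ((n^2)^2)) · ((m^2)^2)) · (m^2)    [power of a power]
= (((n^18 · ((m^2)^2)) / ((n^2)^2)) · ((m^2)^2)) · (m^2)    [product of powers]
= (((n^18 · m^4) / ((n^2)^2)) · ((m^2)^2)) · (m^2)    [power of a power]
= (((n^18 · m^4) / n^4) · ((m^2)^2)) · (m^2)    [power of a power]
= (((n^18 · m^4) / n^4) · m^4) · (m^2)    [power of a power]
= m^10n^14    [quotient of powers; product of powers]

m^10n^14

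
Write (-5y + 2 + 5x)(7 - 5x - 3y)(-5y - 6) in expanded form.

(-5y + 2 + 5x)(7 - 5x - 3y)(-5y - 6)
= (-35y + 25xy + 15y^2 + 14 - 10x - 6y + 35x - 25x^2 - 15xy)(-5y - 6)    [distributive law]
= (-41y + 10xy + 15y^2 + 14 + 25x - 25x^2)(-5y - 6)    [combine like terms]
= 205y^2 + 246y - 50xy^2 - 60xy - 75y^3 - 90y^2 - 70y - 84 - 125xy - 150x + 125x^2y + 150x^2    [distributive law]
= 115y^2 + 176y - 50xy^2 - 185xy - 75y^3 - 84 - 150x + 125x^2y + 150x^2    [combine like terms]

115y^2 + 176y - 50xy^2 - 185xy - 75y^3 - 84 - 150x + 125x^2y + 150x^2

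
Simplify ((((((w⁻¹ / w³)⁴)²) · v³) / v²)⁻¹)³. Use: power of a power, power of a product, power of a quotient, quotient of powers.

v⁻³w⁹⁶

((((((w⁻¹ / w³)⁴)²) · v³) / v²)⁻¹)³
= (((((w⁻¹ / w³)⁴)²) · v³) / v²)⁻³    [power of a power]
= (((((w⁻¹ / w³)⁴)²) · v³)⁻³) / ((v²)⁻³)    [power of a quotient]
= (((((w⁻¹ / w³)⁴)²)⁻³) · ((v³)⁻³)) / ((v²)⁻³)    [power of a product]
= ((((w⁻¹ / w³)⁴)⁻⁶) · ((v³)⁻³)) / ((v²)⁻³)    [power of a power]
= (((w⁻¹ / w³)⁻²⁴) · ((v³)⁻³)) / ((v²)⁻³)    [power of a power]
= ((((w⁻¹)⁻²⁴) / ((w³)⁻²⁴)) · ((v³)⁻³)) / ((v²)⁻³)    [power of a quotient]
= ((w²⁴ / ((w³)⁻²⁴)) · ((v³)⁻³)) / ((v²)⁻³)    [power of a power]
= ((w²⁴ / w⁻⁷²) · ((v³)⁻³)) / ((v²)⁻³)    [power of a power]
= (w⁹⁶ · ((v³)⁻³)) / ((v²)⁻³)    [quotient of powers]
= (w⁹⁶ · v⁻⁹) / ((v²)⁻³)    [power of a power]
= (w⁹⁶ · v⁻⁹) / v⁻⁶    [power of a power]
= v⁻³w⁹⁶    [quotient of powers]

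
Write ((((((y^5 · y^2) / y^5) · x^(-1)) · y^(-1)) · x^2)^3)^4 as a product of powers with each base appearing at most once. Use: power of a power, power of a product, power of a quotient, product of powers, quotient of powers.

x^12y^12

((((((y^5 · y^2) / y^5) · x^(-1)) · y^(-1)) · x^2)^3)^4
= (((((y^5 · y^2) / y^5) · x^(-1)) · y^(-1)) · x^2)^12    [power of a power]
= (((((y^5 · y^2) / y^5) · x^(-1)) · y^(-1))^12) · ((x^2)^12)    [power of a product]
= (((((y^5 · y^2) / y^5) · x^(-1))^12) · ((y^(-1))^12)) · ((x^2)^12)    [power of a product]
= (((((y^5 · y^2) / y^5)^12) · ((x^(-1))^12)) · ((y^(-1))^12)) · ((x^2)^12)    [power of a product]
= (((((y^5 · y^2)^12) / ((y^5)^12)) · ((x^(-1))^12)) · ((y^(-1))^12)) · ((x^2)^12)    [power of a quotient]
= ((((((y^5)^12) · ((y^2)^12)) / ((y^5)^12)) · ((x^(-1))^12)) · ((y^(-1))^12)) · ((x^2)^12)    [power of a product]
= ((((y^60 · ((y^2)^12)) / ((y^5)^12)) · ((x^(-1))^12)) · ((y^(-1))^12)) · ((x^2)^12)    [power of a power]
= ((((y^60 · y^24) / ((y^5)^12)) · ((x^(-1))^12)) · ((y^(-1))^12)) · ((x^2)^12)    [power of a power]
= (((y^84 / ((y^5)^12)) · ((x^(-1))^12)) · ((y^(-1))^12)) · ((x^2)^12)    [product of powers]
= (((y^84 / y^60) · ((x^(-1))^12)) · ((y^(-1))^12)) · ((x^2)^12)    [power of a power]
= ((y^24 · ((x^(-1))^12)) · ((y^(-1))^12)) · ((x^2)^12)    [quotient of powers]
= ((y^24 · x^(-12)) · ((y^(-1))^12)) · ((x^2)^12)    [power of a power]
= ((y^24 · x^(-12)) · y^(-12)) · ((x^2)^12)    [power of a power]
= ((y^24 · x^(-12)) · y^(-12)) · x^24    [power of a power]
= x^12y^12    [product of powers]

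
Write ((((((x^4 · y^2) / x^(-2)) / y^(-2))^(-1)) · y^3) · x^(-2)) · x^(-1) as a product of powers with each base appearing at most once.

x^(-9)y^(-1)

((((((x^4 · y^2) / x^(-2)) / y^(-2))^(-1)) · y^3) · x^(-2)) · x^(-1)
= ((((((x^4 · y^2) / x^(-2))^(-1)) / ((y^(-2))^(-1))) · y^3) · x^(-2)) · x^(-1)    [power of a quotient]
= ((((((x^4 · y^2)^(-1)) / ((x^(-2))^(-1))) / ((y^(-2))^(-1))) · y^3) · x^(-2)) · x^(-1)    [power of a quotient]
= (((((((x^4)^(-1)) · ((y^2)^(-1))) / ((x^(-2))^(-1))) / ((y^(-2))^(-1))) · y^3) · x^(-2)) · x^(-1)    [power of a product]
= (((((x^(-4) · ((y^2)^(-1))) / ((x^(-2))^(-1))) / ((y^(-2))^(-1))) · y^3) · x^(-2)) · x^(-1)    [power of a power]
= (((((x^(-4) · y^(-2)) / ((x^(-2))^(-1))) / ((y^(-2))^(-1))) · y^3) · x^(-2)) · x^(-1)    [power of a power]
= (((((x^(-4) · y^(-2)) / x^2) / ((y^(-2))^(-1))) · y^3) · x^(-2)) · x^(-1)    [power of a power]
= (((((x^(-4) · y^(-2)) / x^2) / y^2) · y^3) · x^(-2)) · x^(-1)    [power of a power]
= x^(-9)y^(-1)    [quotient of powers; product of powers]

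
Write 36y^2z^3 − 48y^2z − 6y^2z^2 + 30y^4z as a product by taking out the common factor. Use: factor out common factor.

36y^2z^3 − 48y^2z − 6y^2z^2 + 30y^4z
= 6(6y^2z^3 − 8y^2z − y^2z^2 + 5y^4z)    [factor out 6]
= 6y^2z(6z^2 − 8 − z + 5y^2)    [factor out y^2z]

6y^2z(6z^2 − 8 − z + 5y^2)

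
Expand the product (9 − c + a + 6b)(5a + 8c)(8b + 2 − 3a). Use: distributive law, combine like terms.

420ab + 90a − 125a^2 + 672bc + 144c − 210ac − 120abc − 9a^2c − 64bc^2 − 16c^2 + 24ac^2 − 50a^2b − 15a^3 + 240ab^2 + 384b^2c

(9 − c + a + 6b)(5a + 8c)(8b + 2 − 3a)
= (45a + 72c − 5ac − 8c^2 + 5a^2 + 8ac + 30ab + 48bc)(8b + 2 − 3a)    [distributive law]
= (45a + 72c + 3ac − 8c^2 + 5a^2 + 30ab + 48bc)(8b + 2 − 3a)    [combine like terms]
= 360ab + 90a − 135a^2 + 576bc + 144c − 216ac + 24abc + 6ac − 9a^2c − 64bc^2 − 16c^2 + 24ac^2 + 40a^2b + 10a^2 − 15a^3 + 240ab^2 + 60ab − 90a^2b + 384b^2c + 96bc − 144abc    [distributive law]
= 420ab + 90a − 125a^2 + 672bc + 144c − 210ac − 120abc − 9a^2c − 64bc^2 − 16c^2 + 24ac^2 − 50a^2b − 15a^3 + 240ab^2 + 384b^2c    [combine like terms]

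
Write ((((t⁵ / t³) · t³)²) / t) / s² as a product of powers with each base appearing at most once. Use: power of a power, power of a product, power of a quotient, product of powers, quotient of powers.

s⁻²t⁹

((((t⁵ / t³) · t³)²) / t) / s²
= ((((t⁵ / t³)²) · ((t³)²)) / t) / s²    [power of a product]
= (((((t⁵)²) / ((t³)²)) · ((t³)²)) / t) / s²    [power of a quotient]
= (((t¹⁰ / ((t³)²)) · ((t³)²)) / t) / s²    [power of a power]
= (((t¹⁰ / t⁶) · ((t³)²)) / t) / s²    [power of a power]
= ((t⁴ · ((t³)²)) / t) / s²    [quotient of powers]
= ((t⁴ · t⁶) / t) / s²    [power of a power]
= (t¹⁰ / t) / s²    [product of powers]
= t⁹ / s²    [quotient of powers]
= s⁻²t⁹    [quotient of powers]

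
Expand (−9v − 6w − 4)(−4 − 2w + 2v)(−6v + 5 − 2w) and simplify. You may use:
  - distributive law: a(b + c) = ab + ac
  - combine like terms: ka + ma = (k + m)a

−258v^2 + 44v − 218vw − 84vw^2 + 108v^3 + 128w − 4w^2 − 24w^3 + 80

(−9v − 6w − 4)(−4 − 2w + 2v)(−6v + 5 − 2w)
= (36v + 18vw − 18v^2 + 24w + 12w^2 − 12vw + 16 + 8w − 8v)(−6v + 5 − 2w)    [distributive law]
= (28v + 6vw − 18v^2 + 32w + 12w^2 + 16)(−6v + 5 − 2w)    [combine like terms]
= −168v^2 + 140v − 56vw − 36v^2w + 30vw − 12vw^2 + 108v^3 − 90v^2 + 36v^2w − 192vw + 160w − 64w^2 − 72vw^2 + 60w^2 − 24w^3 − 96v + 80 − 32w    [distributive law]
= −258v^2 + 44v − 218vw − 84vw^2 + 108v^3 + 128w − 4w^2 − 24w^3 + 80    [combine like terms]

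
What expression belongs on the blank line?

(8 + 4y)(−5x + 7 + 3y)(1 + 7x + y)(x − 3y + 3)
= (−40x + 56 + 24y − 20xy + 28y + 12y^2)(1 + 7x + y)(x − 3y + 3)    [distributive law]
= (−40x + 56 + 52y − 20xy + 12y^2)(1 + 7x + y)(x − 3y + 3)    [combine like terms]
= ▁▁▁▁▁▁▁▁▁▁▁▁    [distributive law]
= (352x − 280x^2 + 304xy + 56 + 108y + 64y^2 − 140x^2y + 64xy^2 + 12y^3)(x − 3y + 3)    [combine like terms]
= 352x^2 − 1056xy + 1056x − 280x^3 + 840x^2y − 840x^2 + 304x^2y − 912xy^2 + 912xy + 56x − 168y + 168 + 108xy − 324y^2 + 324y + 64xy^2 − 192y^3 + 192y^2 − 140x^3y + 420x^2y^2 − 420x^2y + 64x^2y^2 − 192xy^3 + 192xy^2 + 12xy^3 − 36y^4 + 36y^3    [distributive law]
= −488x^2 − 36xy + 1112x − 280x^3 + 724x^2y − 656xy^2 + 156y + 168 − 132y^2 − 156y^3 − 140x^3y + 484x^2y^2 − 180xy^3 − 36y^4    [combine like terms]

By distributive law:

(−40x − 280x^2 − 40xy + 56 + 392x + 56y + 52y + 364xy + 52y^2 − 20xy − 140x^2y − 20xy^2 + 12y^2 + 84xy^2 + 12y^3)(x − 3y + 3)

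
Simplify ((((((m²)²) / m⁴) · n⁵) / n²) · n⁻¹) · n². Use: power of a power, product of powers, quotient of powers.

((((((m²)²) / m⁴) · n⁵) / n²) · n⁻¹) · n²
= ((((m⁴ / m⁴) · n⁵) / n²) · n⁻¹) · n²    [power of a power]
= (((m⁰ · n⁵) / n²) · n⁻¹) · n²    [quotient of powers]
= n⁴    [quotient of powers; product of powers]

n⁴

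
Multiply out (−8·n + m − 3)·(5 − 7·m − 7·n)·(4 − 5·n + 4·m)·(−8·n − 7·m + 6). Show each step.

(−8·n + m − 3)·(5 − 7·m − 7·n)·(4 − 5·n + 4·m)·(−8·n − 7·m + 6)
= (−40·n + 56·m·n + 56·n^2 + 5·m − 7·m^2 − 7·m·n − 15 + 21·m + 21·n)·(4 − 5·n + 4·m)·(−8·n − 7·m + 6)    [distributive law]
= (−19·n + 49·m·n + 56·n^2 + 26·m − 7·m^2 − 15)·(4 − 5·n + 4·m)·(−8·n − 7·m + 6)    [combine like terms]
= (−76·n + 95·n^2 − 76·m·n + 196·m·n − 245·m·n^2 + 196·m^2·n + 224·n^2 − 280·n^3 + 224·m·n^2 + 104·m − 130·m·n + 104·m^2 − 28·m^2 + 35·m^2·n − 28·m^3 − 60 + 75·n − 60·m)·(−8·n − 7·m + 6)    [distributive law]
= (−n + 319·n^2 − 10·m·n − 21·m·n^2 + 231·m^2·n − 280·n^3 + 44·m + 76·m^2 − 28·m^3 − 60)·(−8·n − 7·m + 6)    [combine like terms]
= 8·n^2 + 7·m·n − 6·n − 2552·n^3 − 2233·m·n^2 + 1914·n^2 + 80·m·n^2 + 70·m^2·n − 60·m·n + 168·m·n^3 + 147·m^2·n^2 − 126·m·n^2 − 1848·m^2·n^2 − 1617·m^3·n + 1386·m^2·n + 2240·n^4 + 1960·m·n^3 − 1680·n^3 − 352·m·n − 308·m^2 + 264·m − 608·m^2·n − 532·m^3 + 456·m^2 + 224·m^3·n + 196·m^4 − 168·m^3 + 480·n + 420·m − 360    [distributive law]
= 1922·n^2 − 405·m·n + 474·n − 4232·n^3 − 2279·m·n^2 + 848·m^2·n + 2128·m·n^3 − 1701·m^2·n^2 − 1393·m^3·n + 2240·n^4 + 148·m^2 + 684·m − 700·m^3 + 196·m^4 − 360    [combine like terms]

1922·n^2 − 405·m·n + 474·n − 4232·n^3 − 2279·m·n^2 + 848·m^2·n + 2128·m·n^3 − 1701·m^2·n^2 − 1393·m^3·n + 2240·n^4 + 148·m^2 + 684·m − 700·m^3 + 196·m^4 − 360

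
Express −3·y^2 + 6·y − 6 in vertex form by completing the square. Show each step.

−3·y^2 + 6·y − 6
= −3(y^2 − 2·y) − 6    [factor out -3 from the y-terms]
= −3(y^2 − 2·y + 1 − 1) − 6    [add and subtract 1 inside the bracket]
= −3(y − 1)^2 + 3 − 6    [perfect-square identity]
= −3(y − 1)^2 − 3    [combine constants]

−3(y − 1)^2 − 3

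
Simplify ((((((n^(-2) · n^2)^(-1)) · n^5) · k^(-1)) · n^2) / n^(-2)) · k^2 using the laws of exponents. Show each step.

kn^9

((((((n^(-2) · n^2)^(-1)) · n^5) · k^(-1)) · n^2) / n^(-2)) · k^2
= (((((((n^(-2))^(-1)) · ((n^2)^(-1))) · n^5) · k^(-1)) · n^2) / n^(-2)) · k^2    [power of a product]
= (((((n^2 · ((n^2)^(-1))) · n^5) · k^(-1)) · n^2) / n^(-2)) · k^2    [power of a power]
= (((((n^2 · n^(-2)) · n^5) · k^(-1)) · n^2) / n^(-2)) · k^2    [power of a power]
= ((((n^0 · n^5) · k^(-1)) · n^2) / n^(-2)) · k^2    [product of powers]
= (((n^5 · k^(-1)) · n^2) / n^(-2)) · k^2    [product of powers]
= kn^9    [quotient of powers; product of powers]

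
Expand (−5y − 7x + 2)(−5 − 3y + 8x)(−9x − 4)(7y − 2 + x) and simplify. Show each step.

(−5y − 7x + 2)(−5 − 3y + 8x)(−9x − 4)(7y − 2 + x)
= (25y + 15y² − 40xy + 35x + 21xy − 56x² − 10 − 6y + 16x)(−9x − 4)(7y − 2 + x)    [distributive law]
= (19y + 15y² − 19xy + 51x − 56x² − 10)(−9x − 4)(7y − 2 + x)    [combine like terms]
= (−171xy − 76y − 135xy² − 60y² + 171x²y + 76xy − 459x² − 204x + 504x³ + 224x² + 90x + 40)(7y − 2 + x)    [distributive law]
= (−95xy − 76y − 135xy² − 60y² + 171x²y − 235x² − 114x + 504x³ + 40)(7y − 2 + x)    [combine like terms]
= −665xy² + 190xy − 95x²y − 532y² + 152y − 76xy − 945xy³ + 270xy² − 135x²y² − 420y³ + 120y² − 60xy² + 1197x²y² − 342x²y + 171x³y − 1645x²y + 470x² − 235x³ − 798xy + 228x − 114x² + 3528x³y − 1008x³ + 504x⁴ + 280y − 80 + 40x    [distributive law]
= −455xy² − 684xy − 2082x²y − 412y² + 432y − 945xy³ + 1062x²y² − 420y³ + 3699x³y + 356x² − 1243x³ + 268x + 504x⁴ − 80    [combine like terms]

−455xy² − 684xy − 2082x²y − 412y² + 432y − 945xy³ + 1062x²y² − 420y³ + 3699x³y + 356x² − 1243x³ + 268x + 504x⁴ − 80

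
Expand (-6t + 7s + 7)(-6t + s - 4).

36t^2 - 48st - 18t + 7s^2 - 21s - 28

(-6t + 7s + 7)(-6t + s - 4)
= 36t^2 - 6st + 24t - 42st + 7s^2 - 28s - 42t + 7s - 28    [distributive law]
= 36t^2 - 48st - 18t + 7s^2 - 21s - 28    [combine like terms]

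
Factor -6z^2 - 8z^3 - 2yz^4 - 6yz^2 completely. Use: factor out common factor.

2z^2(-3 - 4z - yz^2 - 3y)

-6z^2 - 8z^3 - 2yz^4 - 6yz^2
= 2(-3z^2 - 4z^3 - yz^4 - 3yz^2)    [factor out 2]
= 2z^2(-3 - 4z - yz^2 - 3y)    [factor out z^2]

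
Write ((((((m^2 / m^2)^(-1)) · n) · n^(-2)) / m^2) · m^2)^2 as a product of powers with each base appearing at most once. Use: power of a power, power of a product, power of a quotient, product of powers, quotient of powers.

((((((m^2 / m^2)^(-1)) · n) · n^(-2)) / m^2) · m^2)^2
= ((((((m^2 / m^2)^(-1)) · n) · n^(-2)) / m^2)^2) · ((m^2)^2)    [power of a product]
= ((((((m^2 / m^2)^(-1)) · n) · n^(-2))^2) / ((m^2)^2)) · ((m^2)^2)    [power of a quotient]
= ((((((m^2 / m^2)^(-1)) · n)^2) · ((n^(-2))^2)) / ((m^2)^2)) · ((m^2)^2)    [power of a product]
= ((((((m^2 / m^2)^(-1))^2) · (n^2)) · ((n^(-2))^2)) / ((m^2)^2)) · ((m^2)^2)    [power of a product]
= (((((m^2 / m^2)^(-2)) · (n^2)) · ((n^(-2))^2)) / ((m^2)^2)) · ((m^2)^2)    [power of a power]
= ((((((m^2)^(-2)) / ((m^2)^(-2))) · (n^2)) · ((n^(-2))^2)) / ((m^2)^2)) · ((m^2)^2)    [power of a quotient]
= ((((m^(-4) / ((m^2)^(-2))) · (n^2)) · ((n^(-2))^2)) / ((m^2)^2)) · ((m^2)^2)    [power of a power]
= ((((m^(-4) / m^(-4)) · (n^2)) · ((n^(-2))^2)) / ((m^2)^2)) · ((m^2)^2)    [power of a power]
= (((m^0 · (n^2)) · ((n^(-2))^2)) / ((m^2)^2)) · ((m^2)^2)    [quotient of powers]
= (((m^0 · n^2) · n^(-4)) / ((m^2)^2)) · ((m^2)^2)    [power of a power]
= (((m^0 · n^2) · n^(-4)) / m^4) · ((m^2)^2)    [power of a power]
= (((m^0 · n^2) · n^(-4)) / m^4) · m^4    [power of a power]
= n^(-2)    [quotient of powers; product of powers]

n^(-2)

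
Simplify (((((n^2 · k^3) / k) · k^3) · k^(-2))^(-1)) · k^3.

n^(-2)

(((((n^2 · k^3) / k) · k^3) · k^(-2))^(-1)) · k^3
= (((((n^2 · k^3) / k) · k^3)^(-1)) · ((k^(-2))^(-1))) · k^3    [power of a product]
= (((((n^2 · k^3) / k)^(-1)) · ((k^3)^(-1))) · ((k^(-2))^(-1))) · k^3    [power of a product]
= (((((n^2 · k^3)^(-1)) / (k^(-1))) · ((k^3)^(-1))) · ((k^(-2))^(-1))) · k^3    [power of a quotient]
= ((((((n^2)^(-1)) · ((k^3)^(-1))) / (k^(-1))) · ((k^3)^(-1))) · ((k^(-2))^(-1))) · k^3    [power of a product]
= ((((n^(-2) · ((k^3)^(-1))) / (k^(-1))) · ((k^3)^(-1))) · ((k^(-2))^(-1))) · k^3    [power of a power]
= ((((n^(-2) · k^(-3)) / (k^(-1))) · ((k^3)^(-1))) · ((k^(-2))^(-1))) · k^3    [power of a power]
= ((((n^(-2) · k^(-3)) / k^(-1)) · k^(-3)) · ((k^(-2))^(-1))) · k^3    [power of a power]
= ((((n^(-2) · k^(-3)) / k^(-1)) · k^(-3)) · k^2) · k^3    [power of a power]
= n^(-2)    [quotient of powers; product of powers]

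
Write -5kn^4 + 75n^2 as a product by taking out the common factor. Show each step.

5n^2(-kn^2 + 15)

-5kn^4 + 75n^2
= 5(-kn^4 + 15n^2)    [factor out 5]
= 5n^2(-kn^2 + 15)    [factor out n^2]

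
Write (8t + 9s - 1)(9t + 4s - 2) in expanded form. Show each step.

72t^2 + 113st - 25t + 36s^2 - 22s + 2

(8t + 9s - 1)(9t + 4s - 2)
= 72t^2 + 32st - 16t + 81st + 36s^2 - 18s - 9t - 4s + 2    [distributive law]
= 72t^2 + 113st - 25t + 36s^2 - 22s + 2    [combine like terms]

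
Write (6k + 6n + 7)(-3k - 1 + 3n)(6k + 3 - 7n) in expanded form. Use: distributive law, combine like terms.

(6k + 6n + 7)(-3k - 1 + 3n)(6k + 3 - 7n)
= (-18k^2 - 6k + 18kn - 18kn - 6n + 18n^2 - 21k - 7 + 21n)(6k + 3 - 7n)    [distributive law]
= (-18k^2 - 27k + 15n + 18n^2 - 7)(6k + 3 - 7n)    [combine like terms]
= -108k^3 - 54k^2 + 126k^2n - 162k^2 - 81k + 189kn + 90kn + 45n - 105n^2 + 108kn^2 + 54n^2 - 126n^3 - 42k - 21 + 49n    [distributive law]
= -108k^3 - 216k^2 + 126k^2n - 123k + 279kn + 94n - 51n^2 + 108kn^2 - 126n^3 - 21    [combine like terms]

-108k^3 - 216k^2 + 126k^2n - 123k + 279kn + 94n - 51n^2 + 108kn^2 - 126n^3 - 21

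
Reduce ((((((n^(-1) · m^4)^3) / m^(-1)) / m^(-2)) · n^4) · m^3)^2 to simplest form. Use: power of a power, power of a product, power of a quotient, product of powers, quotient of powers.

((((((n^(-1) · m^4)^3) / m^(-1)) / m^(-2)) · n^4) · m^3)^2
= ((((((n^(-1) · m^4)^3) / m^(-1)) / m^(-2)) · n^4)^2) · ((m^3)^2)    [power of a product]
= ((((((n^(-1) · m^4)^3) / m^(-1)) / m^(-2))^2) · ((n^4)^2)) · ((m^3)^2)    [power of a product]
= ((((((n^(-1) · m^4)^3) / m^(-1))^2) / ((m^(-2))^2)) · ((n^4)^2)) · ((m^3)^2)    [power of a quotient]
= ((((((n^(-1) · m^4)^3)^2) / ((m^(-1))^2)) / ((m^(-2))^2)) · ((n^4)^2)) · ((m^3)^2)    [power of a quotient]
= (((((n^(-1) · m^4)^6) / ((m^(-1))^2)) / ((m^(-2))^2)) · ((n^4)^2)) · ((m^3)^2)    [power of a power]
= ((((((n^(-1))^6) · ((m^4)^6)) / ((m^(-1))^2)) / ((m^(-2))^2)) · ((n^4)^2)) · ((m^3)^2)    [power of a product]
= ((((n^(-6) · ((m^4)^6)) / ((m^(-1))^2)) / ((m^(-2))^2)) · ((n^4)^2)) · ((m^3)^2)    [power of a power]
= ((((n^(-6) · m^24) / ((m^(-1))^2)) / ((m^(-2))^2)) · ((n^4)^2)) · ((m^3)^2)    [power of a power]
= ((((n^(-6) · m^24) / m^(-2)) / ((m^(-2))^2)) · ((n^4)^2)) · ((m^3)^2)    [power of a power]
= ((((n^(-6) · m^24) / m^(-2)) / m^(-4)) · ((n^4)^2)) · ((m^3)^2)    [power of a power]
= ((((n^(-6) · m^24) / m^(-2)) / m^(-4)) · n^8) · ((m^3)^2)    [power of a power]
= ((((n^(-6) · m^24) / m^(-2)) / m^(-4)) · n^8) · m^6    [power of a power]
= m^36·n^2    [quotient of powers; product of powers]

m^36·n^2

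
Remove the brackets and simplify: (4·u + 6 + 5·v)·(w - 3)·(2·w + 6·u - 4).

8·u·w^2 + 24·u^2·w - 4·u·w - 72·u^2 - 60·u + 12·w^2 - 60·w + 72 + 10·v·w^2 + 30·u·v·w - 50·v·w - 90·u·v + 60·v

(4·u + 6 + 5·v)·(w - 3)·(2·w + 6·u - 4)
= (4·u·w - 12·u + 6·w - 18 + 5·v·w - 15·v)·(2·w + 6·u - 4)    [distributive law]
= 8·u·w^2 + 24·u^2·w - 16·u·w - 24·u·w - 72·u^2 + 48·u + 12·w^2 + 36·u·w - 24·w - 36·w - 108·u + 72 + 10·v·w^2 + 30·u·v·w - 20·v·w - 30·v·w - 90·u·v + 60·v    [distributive law]
= 8·u·w^2 + 24·u^2·w - 4·u·w - 72·u^2 - 60·u + 12·w^2 - 60·w + 72 + 10·v·w^2 + 30·u·v·w - 50·v·w - 90·u·v + 60·v    [combine like terms]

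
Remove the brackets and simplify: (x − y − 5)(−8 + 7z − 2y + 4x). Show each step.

−28x + 7xz − 6xy + 4x^2 + 18y − 7yz + 2y^2 + 40 − 35z

(x − y − 5)(−8 + 7z − 2y + 4x)
= −8x + 7xz − 2xy + 4x^2 + 8y − 7yz + 2y^2 − 4xy + 40 − 35z + 10y − 20x    [distributive law]
= −28x + 7xz − 6xy + 4x^2 + 18y − 7yz + 2y^2 + 40 − 35z    [combine like terms]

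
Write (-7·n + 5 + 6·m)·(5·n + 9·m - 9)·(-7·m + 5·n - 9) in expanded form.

80·m·n^2 - 175·n^3 + 755·n^2 + 501·m^2·n - 364·m·n - 1017·n - 423·m^2 + 396·m + 405 - 378·m^3

(-7·n + 5 + 6·m)·(5·n + 9·m - 9)·(-7·m + 5·n - 9)
= (-35·n^2 - 63·m·n + 63·n + 25·n + 45·m - 45 + 30·m·n + 54·m^2 - 54·m)·(-7·m + 5·n - 9)    [distributive law]
= (-35·n^2 - 33·m·n + 88·n - 9·m - 45 + 54·m^2)·(-7·m + 5·n - 9)    [combine like terms]
= 245·m·n^2 - 175·n^3 + 315·n^2 + 231·m^2·n - 165·m·n^2 + 297·m·n - 616·m·n + 440·n^2 - 792·n + 63·m^2 - 45·m·n + 81·m + 315·m - 225·n + 405 - 378·m^3 + 270·m^2·n - 486·m^2    [distributive law]
= 80·m·n^2 - 175·n^3 + 755·n^2 + 501·m^2·n - 364·m·n - 1017·n - 423·m^2 + 396·m + 405 - 378·m^3    [combine like terms]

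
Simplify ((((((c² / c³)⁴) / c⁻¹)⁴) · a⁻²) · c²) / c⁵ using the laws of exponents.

a⁻²c⁻¹⁵

((((((c² / c³)⁴) / c⁻¹)⁴) · a⁻²) · c²) / c⁵
= ((((((c² / c³)⁴)⁴) / ((c⁻¹)⁴)) · a⁻²) · c²) / c⁵    [power of a quotient]
= (((((c² / c³)¹⁶) / ((c⁻¹)⁴)) · a⁻²) · c²) / c⁵    [power of a power]
= ((((((c²)¹⁶) / ((c³)¹⁶)) / ((c⁻¹)⁴)) · a⁻²) · c²) / c⁵    [power of a quotient]
= ((((c³² / ((c³)¹⁶)) / ((c⁻¹)⁴)) · a⁻²) · c²) / c⁵    [power of a power]
= ((((c³² / c⁴⁸) / ((c⁻¹)⁴)) · a⁻²) · c²) / c⁵    [power of a power]
= (((c⁻¹⁶ / ((c⁻¹)⁴)) · a⁻²) · c²) / c⁵    [quotient of powers]
= (((c⁻¹⁶ / c⁻⁴) · a⁻²) · c²) / c⁵    [power of a power]
= ((c⁻¹² · a⁻²) · c²) / c⁵    [quotient of powers]
= a⁻²c⁻¹⁵    [quotient of powers; product of powers]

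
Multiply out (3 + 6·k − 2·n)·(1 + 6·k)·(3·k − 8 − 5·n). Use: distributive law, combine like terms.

−183·k − 24 + n − 216·k^2 − 30·k·n + 108·k^3 − 216·k^2·n + 10·n^2 + 60·k·n^2

(3 + 6·k − 2·n)·(1 + 6·k)·(3·k − 8 − 5·n)
= (3 + 18·k + 6·k + 36·k^2 − 2·n − 12·k·n)·(3·k − 8 − 5·n)    [distributive law]
= (3 + 24·k + 36·k^2 − 2·n − 12·k·n)·(3·k − 8 − 5·n)    [combine like terms]
= 9·k − 24 − 15·n + 72·k^2 − 192·k − 120·k·n + 108·k^3 − 288·k^2 − 180·k^2·n − 6·k·n + 16·n + 10·n^2 − 36·k^2·n + 96·k·n + 60·k·n^2    [distributive law]
= −183·k − 24 + n − 216·k^2 − 30·k·n + 108·k^3 − 216·k^2·n + 10·n^2 + 60·k·n^2    [combine like terms]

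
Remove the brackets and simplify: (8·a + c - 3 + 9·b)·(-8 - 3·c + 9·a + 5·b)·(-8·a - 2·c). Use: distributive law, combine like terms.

728·a^2 + 174·a·c - 24·a^2·c + 54·a·c^2 - 576·a^3 - 968·a^2·b - 66·a·b·c - 2·c^2 + 6·c^3 + 44·b·c^2 - 192·a - 48·c + 696·a·b + 174·b·c - 360·a·b^2 - 90·b^2·c

(8·a + c - 3 + 9·b)·(-8 - 3·c + 9·a + 5·b)·(-8·a - 2·c)
= (-64·a - 24·a·c + 72·a^2 + 40·a·b - 8·c - 3·c^2 + 9·a·c + 5·b·c + 24 + 9·c - 27·a - 15·b - 72·b - 27·b·c + 81·a·b + 45·b^2)·(-8·a - 2·c)    [distributive law]
= (-91·a - 15·a·c + 72·a^2 + 121·a·b + c - 3·c^2 - 22·b·c + 24 - 87·b + 45·b^2)·(-8·a - 2·c)    [combine like terms]
= 728·a^2 + 182·a·c + 120·a^2·c + 30·a·c^2 - 576·a^3 - 144·a^2·c - 968·a^2·b - 242·a·b·c - 8·a·c - 2·c^2 + 24·a·c^2 + 6·c^3 + 176·a·b·c + 44·b·c^2 - 192·a - 48·c + 696·a·b + 174·b·c - 360·a·b^2 - 90·b^2·c    [distributive law]
= 728·a^2 + 174·a·c - 24·a^2·c + 54·a·c^2 - 576·a^3 - 968·a^2·b - 66·a·b·c - 2·c^2 + 6·c^3 + 44·b·c^2 - 192·a - 48·c + 696·a·b + 174·b·c - 360·a·b^2 - 90·b^2·c    [combine like terms]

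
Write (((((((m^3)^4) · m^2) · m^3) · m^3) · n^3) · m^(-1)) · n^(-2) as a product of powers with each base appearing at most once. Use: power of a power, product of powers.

(((((((m^3)^4) · m^2) · m^3) · m^3) · n^3) · m^(-1)) · n^(-2)
= (((((m^12 · m^2) · m^3) · m^3) · n^3) · m^(-1)) · n^(-2)    [power of a power]
= ((((m^14 · m^3) · m^3) · n^3) · m^(-1)) · n^(-2)    [product of powers]
= (((m^17 · m^3) · n^3) · m^(-1)) · n^(-2)    [product of powers]
= ((m^20 · n^3) · m^(-1)) · n^(-2)    [product of powers]
= m^19·n    [product of powers]

m^19·n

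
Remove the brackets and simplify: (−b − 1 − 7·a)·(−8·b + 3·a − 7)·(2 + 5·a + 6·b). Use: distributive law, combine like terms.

106·b^2 + 358·a·b^2 + 48·b^3 + 457·a·b + 139·a^2·b + 72·b + 127·a + 188·a^2 + 14 − 105·a^3

(−b − 1 − 7·a)·(−8·b + 3·a − 7)·(2 + 5·a + 6·b)
= (8·b^2 − 3·a·b + 7·b + 8·b − 3·a + 7 + 56·a·b − 21·a^2 + 49·a)·(2 + 5·a + 6·b)    [distributive law]
= (8·b^2 + 53·a·b + 15·b + 46·a + 7 − 21·a^2)·(2 + 5·a + 6·b)    [combine like terms]
= 16·b^2 + 40·a·b^2 + 48·b^3 + 106·a·b + 265·a^2·b + 318·a·b^2 + 30·b + 75·a·b + 90·b^2 + 92·a + 230·a^2 + 276·a·b + 14 + 35·a + 42·b − 42·a^2 − 105·a^3 − 126·a^2·b    [distributive law]
= 106·b^2 + 358·a·b^2 + 48·b^3 + 457·a·b + 139·a^2·b + 72·b + 127·a + 188·a^2 + 14 − 105·a^3    [combine like terms]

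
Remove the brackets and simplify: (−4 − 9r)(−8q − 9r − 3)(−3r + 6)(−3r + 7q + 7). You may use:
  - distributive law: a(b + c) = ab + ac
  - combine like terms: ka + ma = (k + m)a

(−4 − 9r)(−8q − 9r − 3)(−3r + 6)(−3r + 7q + 7)
= (32q + 36r + 12 + 72qr + 81r^2 + 27r)(−3r + 6)(−3r + 7q + 7)    [distributive law]
= (32q + 63r + 12 + 72qr + 81r^2)(−3r + 6)(−3r + 7q + 7)    [combine like terms]
= (−96qr + 192q − 189r^2 + 378r − 36r + 72 − 216qr^2 + 432qr − 243r^3 + 486r^2)(−3r + 7q + 7)    [distributive law]
= (336qr + 192q + 297r^2 + 342r + 72 − 216qr^2 − 243r^3)(−3r + 7q + 7)    [combine like terms]
= −1008qr^2 + 2352q^2r + 2352qr − 576qr + 1344q^2 + 1344q − 891r^3 + 2079qr^2 + 2079r^2 − 1026r^2 + 2394qr + 2394r − 216r + 504q + 504 + 648qr^3 − 1512q^2r^2 − 1512qr^2 + 729r^4 − 1701qr^3 − 1701r^3    [distributive law]
= −441qr^2 + 2352q^2r + 4170qr + 1344q^2 + 1848q − 2592r^3 + 1053r^2 + 2178r + 504 − 1053qr^3 − 1512q^2r^2 + 729r^4    [combine like terms]

−441qr^2 + 2352q^2r + 4170qr + 1344q^2 + 1848q − 2592r^3 + 1053r^2 + 2178r + 504 − 1053qr^3 − 1512q^2r^2 + 729r^4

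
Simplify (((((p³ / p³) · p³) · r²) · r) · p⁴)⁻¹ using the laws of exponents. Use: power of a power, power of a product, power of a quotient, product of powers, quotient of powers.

(((((p³ / p³) · p³) · r²) · r) · p⁴)⁻¹
= (((((p³ / p³) · p³) · r²) · r)⁻¹) · ((p⁴)⁻¹)    [power of a product]
= (((((p³ / p³) · p³) · r²)⁻¹) · (r⁻¹)) · ((p⁴)⁻¹)    [power of a product]
= (((((p³ / p³) · p³)⁻¹) · ((r²)⁻¹)) · (r⁻¹)) · ((p⁴)⁻¹)    [power of a product]
= (((((p³ / p³)⁻¹) · ((p³)⁻¹)) · ((r²)⁻¹)) · (r⁻¹)) · ((p⁴)⁻¹)    [power of a product]
= ((((((p³)⁻¹) / ((p³)⁻¹)) · ((p³)⁻¹)) · ((r²)⁻¹)) · (r⁻¹)) · ((p⁴)⁻¹)    [power of a quotient]
= ((((p⁻³ / ((p³)⁻¹)) · ((p³)⁻¹)) · ((r²)⁻¹)) · (r⁻¹)) · ((p⁴)⁻¹)    [power of a power]
= ((((p⁻³ / p⁻³) · ((p³)⁻¹)) · ((r²)⁻¹)) · (r⁻¹)) · ((p⁴)⁻¹)    [power of a power]
= (((p⁰ · ((p³)⁻¹)) · ((r²)⁻¹)) · (r⁻¹)) · ((p⁴)⁻¹)    [quotient of powers]
= (((p⁰ · p⁻³) · ((r²)⁻¹)) · (r⁻¹)) · ((p⁴)⁻¹)    [power of a power]
= ((p⁻³ · ((r²)⁻¹)) · (r⁻¹)) · ((p⁴)⁻¹)    [product of powers]
= ((p⁻³ · r⁻²) · (r⁻¹)) · ((p⁴)⁻¹)    [power of a power]
= ((p⁻³ · r⁻²) · r⁻¹) · p⁻⁴    [power of a power]
= p⁻⁷r⁻³    [product of powers]

p⁻⁷r⁻³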